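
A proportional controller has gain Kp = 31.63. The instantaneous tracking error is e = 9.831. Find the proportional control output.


u_P = Kp * e = 31.63 * 9.831 = 310.9545

310.9545


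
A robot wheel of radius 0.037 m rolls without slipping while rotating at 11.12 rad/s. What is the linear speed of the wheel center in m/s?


v = omega * r = 11.12 * 0.037 = 0.4114

0.4114 m/s


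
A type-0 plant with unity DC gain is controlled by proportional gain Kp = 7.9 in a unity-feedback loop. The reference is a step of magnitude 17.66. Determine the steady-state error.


e_ss = R/(1 + Kp) = 17.66/(1 + 7.9) = 17.66/8.9000 = 1.9843

1.9843


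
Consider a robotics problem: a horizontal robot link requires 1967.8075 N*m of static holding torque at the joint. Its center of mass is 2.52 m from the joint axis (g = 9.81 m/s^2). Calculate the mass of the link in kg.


m = tau / (g*L) = 1967.8075 / (9.81 * 2.52) = 79.6000

79.6000 kg


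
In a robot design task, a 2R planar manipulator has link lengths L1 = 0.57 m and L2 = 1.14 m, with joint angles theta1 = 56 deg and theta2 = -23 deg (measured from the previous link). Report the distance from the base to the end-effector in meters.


x = L1*cos(th1) + L2*cos(th1+th2) = 1.274824
y = L1*sin(th1) + L2*sin(th1+th2) = 1.093440
d = sqrt(x^2 + y^2) = sqrt(1.625176 + 1.195611) = 1.6795

1.6795 m


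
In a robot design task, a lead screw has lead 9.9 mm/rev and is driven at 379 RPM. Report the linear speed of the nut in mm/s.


v = lead * (RPM/60) = 9.9*379/60 = 62.5350

62.5350 mm/s


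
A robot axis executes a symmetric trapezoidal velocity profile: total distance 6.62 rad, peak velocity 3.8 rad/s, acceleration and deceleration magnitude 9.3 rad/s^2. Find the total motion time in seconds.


t_acc = v/a = 3.8/9.3 = 0.408602 s
d_acc = v^2/(2a) = 0.776344 rad (each ramp)
d_cruise = 6.62 - 2*0.776344 = 5.067312 rad
t_cruise = 5.067312/3.8 = 1.333503 s
t_total = 2*0.408602 + 1.333503 = 2.1507

2.1507 s


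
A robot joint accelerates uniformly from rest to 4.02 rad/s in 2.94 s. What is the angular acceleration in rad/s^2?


alpha = delta_omega / t = 4.02 / 2.94 = 1.3673

1.3673 rad/s^2


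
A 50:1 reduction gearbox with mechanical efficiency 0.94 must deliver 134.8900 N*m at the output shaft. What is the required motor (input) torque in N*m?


tau_in = tau_out / (N * eta) = 134.8900 / (50 * 0.94) = 2.8700

2.8700 N*m


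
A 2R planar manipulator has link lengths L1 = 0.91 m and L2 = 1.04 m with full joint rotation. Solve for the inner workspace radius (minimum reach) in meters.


r_min = |L1 - L2| = |0.91 - 1.04| = 0.1300

0.1300 m


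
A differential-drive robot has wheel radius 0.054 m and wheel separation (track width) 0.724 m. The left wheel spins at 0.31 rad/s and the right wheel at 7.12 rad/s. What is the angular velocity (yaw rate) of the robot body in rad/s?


omega = r*(wR - wL)/L = 0.054*(7.12 - (0.31))/0.724 = 0.5079

0.5079 rad/s


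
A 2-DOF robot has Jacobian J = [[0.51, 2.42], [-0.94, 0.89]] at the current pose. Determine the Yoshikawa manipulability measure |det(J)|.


det(J) = 0.51*0.89 - (2.42)*(-0.94) = 2.7287
|det(J)| = 2.7287

2.7287


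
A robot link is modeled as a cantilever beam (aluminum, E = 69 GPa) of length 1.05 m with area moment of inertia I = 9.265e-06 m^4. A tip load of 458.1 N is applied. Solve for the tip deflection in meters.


delta = F*L^3/(3*E*I) = 458.1*1.05^3/(3*6.900e+10*9.265e-06)
      = 530.3080125/1917855 = 2.7651e-04

2.7651e-04 m


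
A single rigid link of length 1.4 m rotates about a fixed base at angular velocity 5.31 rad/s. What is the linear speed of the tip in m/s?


v = L*omega = 1.4 * 5.31 = 7.4340

7.4340 m/s


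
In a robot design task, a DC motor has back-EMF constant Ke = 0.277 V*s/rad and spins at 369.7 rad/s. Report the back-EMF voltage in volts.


V_emf = Ke * omega = 0.277*369.7 = 102.4069

102.4069 V


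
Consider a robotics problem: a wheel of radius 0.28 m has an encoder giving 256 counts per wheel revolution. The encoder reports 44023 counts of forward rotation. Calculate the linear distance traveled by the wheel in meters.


revs = 44023/256 = 171.964844
d = revs * 2*pi*r = 171.964844 * 2*pi*0.28 = 302.5364

302.5364 m


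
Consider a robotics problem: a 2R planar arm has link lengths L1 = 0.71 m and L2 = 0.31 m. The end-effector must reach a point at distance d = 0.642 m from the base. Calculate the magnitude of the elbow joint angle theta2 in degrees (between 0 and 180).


cos(th2) = (d^2 - L1^2 - L2^2)/(2*L1*L2) = (0.642^2 - 0.71^2 - 0.31^2)/(2*0.71*0.31) = -0.42716038
th2 = acos(-0.42716038) = 115.2875 deg

115.2875 degrees


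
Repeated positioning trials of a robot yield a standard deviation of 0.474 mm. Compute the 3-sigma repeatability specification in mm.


repeatability = 3*sigma = 3*0.474 = 1.4220

1.4220 mm


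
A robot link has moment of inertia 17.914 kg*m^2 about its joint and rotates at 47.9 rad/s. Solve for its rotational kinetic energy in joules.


KE = (1/2)*I*omega^2 = 0.5*17.914*47.9^2 = 20551.0304

20551.0304 J


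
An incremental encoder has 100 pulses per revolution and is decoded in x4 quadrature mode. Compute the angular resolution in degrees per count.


resolution = 360 / (PPR * 4) = 360 / 400 = 0.9000

0.9000 degrees


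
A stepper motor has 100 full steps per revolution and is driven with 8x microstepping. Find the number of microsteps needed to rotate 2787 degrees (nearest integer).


step_size = 360/(100*8) = 360/800 = 0.450000 deg
n = 2787/(360/800) = 2787*800/360 = 6193.3333 -> 6193

6193 steps


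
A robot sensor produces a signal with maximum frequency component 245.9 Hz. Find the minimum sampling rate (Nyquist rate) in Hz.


f_s,min = 2*f_max = 2*245.9 = 491.8000

491.8000 Hz


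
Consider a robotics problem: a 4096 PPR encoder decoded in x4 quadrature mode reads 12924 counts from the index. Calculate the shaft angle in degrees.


angle = counts * 360 / (PPR*4) = 12924 * 360 / 16384 = 283.9746

283.9746 degrees


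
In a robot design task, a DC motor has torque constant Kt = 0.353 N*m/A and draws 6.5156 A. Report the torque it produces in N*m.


tau = Kt * I = 0.353*6.5156 = 2.3000

2.3000 N*m


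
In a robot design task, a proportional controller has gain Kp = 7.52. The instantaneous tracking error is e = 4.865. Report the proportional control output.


u_P = Kp * e = 7.52 * 4.865 = 36.5848

36.5848


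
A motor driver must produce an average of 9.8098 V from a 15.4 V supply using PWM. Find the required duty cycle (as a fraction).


D = V_avg/V_supply = 9.8098/15.4 = 0.6370

0.6370


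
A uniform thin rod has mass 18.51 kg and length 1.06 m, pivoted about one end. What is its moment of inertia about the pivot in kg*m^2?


I = (1/3)*m*L^2 = (1/3)*18.51*1.06^2 = 6.9326

6.9326 kg*m^2


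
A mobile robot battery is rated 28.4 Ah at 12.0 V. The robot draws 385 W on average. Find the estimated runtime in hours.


E = 28.4*12.0 = 340.8000 Wh
t = E/P = 340.8000/385 = 0.8852

0.8852 hours


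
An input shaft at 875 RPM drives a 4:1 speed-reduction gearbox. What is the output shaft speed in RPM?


omega_out = omega_in / N = 875 / 4 = 218.7500

218.7500 RPM


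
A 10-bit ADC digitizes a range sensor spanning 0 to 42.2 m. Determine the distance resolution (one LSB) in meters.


res = range / 2^n = 42.2/2^10 = 42.2/1024 = 0.0412

0.0412 m


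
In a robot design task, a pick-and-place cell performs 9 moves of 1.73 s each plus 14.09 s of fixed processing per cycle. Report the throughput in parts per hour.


T_cycle = 9*1.73 + 14.09 = 29.6600 s
rate = 3600/T = 121.3756

121.3756 parts/hour


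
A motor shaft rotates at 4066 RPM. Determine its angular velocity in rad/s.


omega = 4066 * 2*pi/60 = 425.7905

425.7905 rad/s


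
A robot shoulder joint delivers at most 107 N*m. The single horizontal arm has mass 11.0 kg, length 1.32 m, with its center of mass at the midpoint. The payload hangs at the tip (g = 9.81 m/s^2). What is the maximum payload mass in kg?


tau_arm = m_arm*g*(L/2) = 11.0*9.81*1.32/2 = 71.2206 N*m
tau_payload = tau_max - tau_arm = 107 - 71.2206 = 35.7794
m_payload = tau_payload / (g*L) = 35.7794 / (9.81*1.32) = 2.7631

2.7631 kg


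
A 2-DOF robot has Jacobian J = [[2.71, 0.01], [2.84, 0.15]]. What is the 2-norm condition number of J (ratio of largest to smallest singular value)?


JJ^T eigenvalues: trace(JJ^T) = 15.4323, det(JJ^T) = det(J)^2 = 0.14295961
s_max^2 = (15.4323 + sqrt(237.58404485))/2 = 15.42303077
s_min^2 = (15.4323 - sqrt(237.58404485))/2 = 0.00926923
kappa = s_max/s_min = sqrt(15.42303077/0.00926923) = 40.7909

40.7909


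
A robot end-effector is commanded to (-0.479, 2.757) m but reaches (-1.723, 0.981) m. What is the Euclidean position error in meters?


dx = -1.723 - (-0.479) = -1.2440, dy = 0.981 - (2.757) = -1.7760
err = sqrt(1.547536 + 3.154176) = 2.1683

2.1683 m


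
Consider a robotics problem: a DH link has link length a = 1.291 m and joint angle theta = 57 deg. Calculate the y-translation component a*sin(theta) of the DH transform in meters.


a*sin(theta) = 1.291*sin(57 deg) = 1.0827

1.0827 m


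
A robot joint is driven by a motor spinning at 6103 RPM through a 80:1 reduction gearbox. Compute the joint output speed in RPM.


omega_joint = omega_motor / N = 6103 / 80 = 76.2875

76.2875 RPM


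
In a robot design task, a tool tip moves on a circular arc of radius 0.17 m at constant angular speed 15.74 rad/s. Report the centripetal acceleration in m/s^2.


a_c = omega^2 * r = 15.74^2 * 0.17 = 42.1171

42.1171 m/s^2


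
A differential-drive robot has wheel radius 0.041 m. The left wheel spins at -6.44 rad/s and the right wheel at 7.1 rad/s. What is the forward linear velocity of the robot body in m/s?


v = r*(wR + wL)/2 = 0.041*(7.1 + -6.44)/2 = 0.0135

0.0135 m/s


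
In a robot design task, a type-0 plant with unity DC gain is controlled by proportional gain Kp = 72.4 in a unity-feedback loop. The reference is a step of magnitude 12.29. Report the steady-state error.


e_ss = R/(1 + Kp) = 12.29/(1 + 72.4) = 12.29/73.4000 = 0.1674

0.1674


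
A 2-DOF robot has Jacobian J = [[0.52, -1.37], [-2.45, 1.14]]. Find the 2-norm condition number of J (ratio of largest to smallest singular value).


JJ^T eigenvalues: trace(JJ^T) = 9.4494, det(JJ^T) = det(J)^2 = 7.63803769
s_max^2 = (9.4494 + sqrt(58.73900960))/2 = 8.55676895
s_min^2 = (9.4494 - sqrt(58.73900960))/2 = 0.89263105
kappa = s_max/s_min = sqrt(8.55676895/0.89263105) = 3.0961

3.0961


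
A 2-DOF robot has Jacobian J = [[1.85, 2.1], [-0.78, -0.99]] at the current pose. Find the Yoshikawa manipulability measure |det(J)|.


det(J) = 1.85*-0.99 - (2.1)*(-0.78) = -0.1935
|det(J)| = 0.1935

0.1935


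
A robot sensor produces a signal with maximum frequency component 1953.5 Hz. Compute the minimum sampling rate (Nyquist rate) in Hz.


f_s,min = 2*f_max = 2*1953.5 = 3907.0000

3907.0000 Hz


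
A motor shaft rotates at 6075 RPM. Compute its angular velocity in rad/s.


omega = 6075 * 2*pi/60 = 636.1725

636.1725 rad/s


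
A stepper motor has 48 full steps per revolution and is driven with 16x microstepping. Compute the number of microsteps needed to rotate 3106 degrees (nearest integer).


step_size = 360/(48*16) = 360/768 = 0.468750 deg
n = 3106/(360/768) = 3106*768/360 = 6626.1333 -> 6626

6626 steps


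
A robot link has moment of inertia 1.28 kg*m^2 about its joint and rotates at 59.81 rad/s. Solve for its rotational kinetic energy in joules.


KE = (1/2)*I*omega^2 = 0.5*1.28*59.81^2 = 2289.4311

2289.4311 J


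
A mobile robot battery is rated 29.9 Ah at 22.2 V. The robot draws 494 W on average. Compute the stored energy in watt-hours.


E = capacity * V = 29.9*22.2 = 663.7800

663.7800 Wh


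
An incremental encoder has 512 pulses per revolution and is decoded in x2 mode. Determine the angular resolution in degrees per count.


resolution = 360 / (PPR * 2) = 360 / 1024 = 0.3516

0.3516 degrees


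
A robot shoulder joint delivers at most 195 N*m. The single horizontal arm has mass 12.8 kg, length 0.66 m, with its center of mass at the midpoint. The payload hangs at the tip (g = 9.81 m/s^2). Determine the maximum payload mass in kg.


tau_arm = m_arm*g*(L/2) = 12.8*9.81*0.66/2 = 41.4374 N*m
tau_payload = tau_max - tau_arm = 195 - 41.4374 = 153.5626
m_payload = tau_payload / (g*L) = 153.5626 / (9.81*0.66) = 23.7177

23.7177 kg


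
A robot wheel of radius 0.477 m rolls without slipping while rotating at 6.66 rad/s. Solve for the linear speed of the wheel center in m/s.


v = omega * r = 6.66 * 0.477 = 3.1768

3.1768 m/s


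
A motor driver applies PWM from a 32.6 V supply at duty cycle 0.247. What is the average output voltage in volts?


V_avg = V_supply * D = 32.6*0.247 = 8.0522

8.0522 V


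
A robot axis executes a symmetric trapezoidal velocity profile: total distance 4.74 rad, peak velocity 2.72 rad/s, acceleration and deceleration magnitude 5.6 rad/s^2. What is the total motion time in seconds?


t_acc = v/a = 2.72/5.6 = 0.485714 s
d_acc = v^2/(2a) = 0.660571 rad (each ramp)
d_cruise = 4.74 - 2*0.660571 = 3.418858 rad
t_cruise = 3.418858/2.72 = 1.256933 s
t_total = 2*0.485714 + 1.256933 = 2.2284

2.2284 s


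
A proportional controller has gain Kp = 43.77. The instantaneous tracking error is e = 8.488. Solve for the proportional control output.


u_P = Kp * e = 43.77 * 8.488 = 371.5198

371.5198


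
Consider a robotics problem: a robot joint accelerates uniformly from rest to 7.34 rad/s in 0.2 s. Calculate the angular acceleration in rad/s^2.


alpha = delta_omega / t = 7.34 / 0.2 = 36.7000

36.7000 rad/s^2


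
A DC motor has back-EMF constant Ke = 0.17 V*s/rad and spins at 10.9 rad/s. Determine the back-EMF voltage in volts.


V_emf = Ke * omega = 0.17*10.9 = 1.8530

1.8530 V


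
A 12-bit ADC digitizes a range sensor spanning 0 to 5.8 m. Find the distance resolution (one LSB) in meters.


res = range / 2^n = 5.8/2^12 = 5.8/4096 = 0.0014

0.0014 m


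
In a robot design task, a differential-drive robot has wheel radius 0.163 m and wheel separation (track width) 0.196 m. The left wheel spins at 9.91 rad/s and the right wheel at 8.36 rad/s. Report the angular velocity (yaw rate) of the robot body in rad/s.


omega = r*(wR - wL)/L = 0.163*(8.36 - (9.91))/0.196 = -1.2890

-1.2890 rad/s


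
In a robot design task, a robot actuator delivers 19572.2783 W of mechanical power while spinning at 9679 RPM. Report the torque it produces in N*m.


omega = 9679 * 2*pi/60 = 1013.582510 rad/s
tau = P / omega = 19572.2783 / 1013.582510 = 19.3100

19.3100 N*m


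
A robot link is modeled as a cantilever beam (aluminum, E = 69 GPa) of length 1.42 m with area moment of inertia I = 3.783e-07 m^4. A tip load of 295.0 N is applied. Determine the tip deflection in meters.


delta = F*L^3/(3*E*I) = 295.0*1.42^3/(3*6.900e+10*3.783e-07)
      = 844.66996/78308.1 = 0.0108

0.0108 m


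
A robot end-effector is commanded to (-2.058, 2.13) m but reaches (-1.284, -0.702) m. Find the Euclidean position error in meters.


dx = -1.284 - (-2.058) = 0.7740, dy = -0.702 - (2.13) = -2.8320
err = sqrt(0.599076 + 8.020224) = 2.9359

2.9359 m


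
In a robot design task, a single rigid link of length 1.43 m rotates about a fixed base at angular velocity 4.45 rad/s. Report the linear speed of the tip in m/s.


v = L*omega = 1.43 * 4.45 = 6.3635

6.3635 m/s


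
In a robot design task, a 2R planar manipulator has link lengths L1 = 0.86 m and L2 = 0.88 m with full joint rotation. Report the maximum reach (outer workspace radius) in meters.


r_max = L1 + L2 = 0.86 + 0.88 = 1.7400

1.7400 m


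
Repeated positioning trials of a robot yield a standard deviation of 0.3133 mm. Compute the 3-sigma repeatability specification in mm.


repeatability = 3*sigma = 3*0.3133 = 0.9399

0.9399 mm


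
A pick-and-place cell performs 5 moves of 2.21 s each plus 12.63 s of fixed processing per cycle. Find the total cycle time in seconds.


T = 5*2.21 + 12.63 = 23.6800

23.6800 s


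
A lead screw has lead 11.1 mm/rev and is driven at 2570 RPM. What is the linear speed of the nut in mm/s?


v = lead * (RPM/60) = 11.1*2570/60 = 475.4500

475.4500 mm/s


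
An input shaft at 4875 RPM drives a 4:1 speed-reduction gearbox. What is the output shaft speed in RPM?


omega_out = omega_in / N = 4875 / 4 = 1218.7500

1218.7500 RPM


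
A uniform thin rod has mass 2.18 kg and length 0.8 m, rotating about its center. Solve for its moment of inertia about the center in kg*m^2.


I = (1/12)*m*L^2 = (1/12)*2.18*0.8^2 = 0.1163

0.1163 kg*m^2


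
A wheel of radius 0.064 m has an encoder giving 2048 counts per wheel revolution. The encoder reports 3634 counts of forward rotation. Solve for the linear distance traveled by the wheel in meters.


revs = 3634/2048 = 1.774414
d = revs * 2*pi*r = 1.774414 * 2*pi*0.064 = 0.7135

0.7135 m


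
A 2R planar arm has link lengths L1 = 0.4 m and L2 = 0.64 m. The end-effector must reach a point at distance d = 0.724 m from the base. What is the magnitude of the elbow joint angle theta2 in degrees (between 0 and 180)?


cos(th2) = (d^2 - L1^2 - L2^2)/(2*L1*L2) = (0.724^2 - 0.4^2 - 0.64^2)/(2*0.4*0.64) = -0.08871875
th2 = acos(-0.08871875) = 95.0899 deg

95.0899 degrees


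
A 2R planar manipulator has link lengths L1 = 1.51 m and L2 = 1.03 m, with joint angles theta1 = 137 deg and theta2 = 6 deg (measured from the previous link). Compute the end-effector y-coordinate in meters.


y = L1*sin(th1) + L2*sin(th1+th2) = 1.51*sin(137 deg) + 1.03*sin(143 deg) = 1.6497

1.6497 m


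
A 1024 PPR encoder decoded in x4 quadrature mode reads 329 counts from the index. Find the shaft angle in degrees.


angle = counts * 360 / (PPR*4) = 329 * 360 / 4096 = 28.9160

28.9160 degrees


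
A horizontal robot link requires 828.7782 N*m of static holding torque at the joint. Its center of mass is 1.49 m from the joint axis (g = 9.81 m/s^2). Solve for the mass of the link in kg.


m = tau / (g*L) = 828.7782 / (9.81 * 1.49) = 56.7000

56.7000 kg


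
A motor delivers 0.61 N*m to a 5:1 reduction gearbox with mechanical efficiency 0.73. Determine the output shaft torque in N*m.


tau_out = tau_in * N * eta = 0.61 * 5 * 0.73 = 2.2265

2.2265 N*m


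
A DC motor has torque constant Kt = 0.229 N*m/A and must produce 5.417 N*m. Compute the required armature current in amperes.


I = tau / Kt = 5.417/0.229 = 23.6550

23.6550 A


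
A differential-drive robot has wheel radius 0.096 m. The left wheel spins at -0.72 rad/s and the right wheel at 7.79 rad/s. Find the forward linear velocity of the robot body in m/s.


v = r*(wR + wL)/2 = 0.096*(7.79 + -0.72)/2 = 0.3394

0.3394 m/s


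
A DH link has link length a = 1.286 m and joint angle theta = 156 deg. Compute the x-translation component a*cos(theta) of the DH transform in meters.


a*cos(theta) = 1.286*cos(156 deg) = -1.1748

-1.1748 m


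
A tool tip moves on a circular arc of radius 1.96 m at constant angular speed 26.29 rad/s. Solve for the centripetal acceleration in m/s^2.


a_c = omega^2 * r = 26.29^2 * 1.96 = 1354.6816

1354.6816 m/s^2


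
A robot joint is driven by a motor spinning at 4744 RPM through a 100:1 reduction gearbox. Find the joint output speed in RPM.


omega_joint = omega_motor / N = 4744 / 100 = 47.4400

47.4400 RPM


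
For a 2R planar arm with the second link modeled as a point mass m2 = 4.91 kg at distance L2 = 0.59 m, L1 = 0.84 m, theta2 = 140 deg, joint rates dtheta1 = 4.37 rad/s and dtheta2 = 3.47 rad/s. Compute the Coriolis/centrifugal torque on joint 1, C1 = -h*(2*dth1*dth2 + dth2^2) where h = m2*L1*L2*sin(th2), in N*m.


h = m2*L1*L2*sin(th2) = 4.91*0.84*0.59*sin(140 deg) = 1.564157
C1 = -h*(2*4.37*3.47 + 3.47^2) = -1.564157*42.3687 = -66.2713

-66.2713 N*m


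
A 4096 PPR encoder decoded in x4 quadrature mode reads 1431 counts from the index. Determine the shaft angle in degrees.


angle = counts * 360 / (PPR*4) = 1431 * 360 / 16384 = 31.4429

31.4429 degrees


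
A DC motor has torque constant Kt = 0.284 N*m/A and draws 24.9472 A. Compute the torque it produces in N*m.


tau = Kt * I = 0.284*24.9472 = 7.0850

7.0850 N*m


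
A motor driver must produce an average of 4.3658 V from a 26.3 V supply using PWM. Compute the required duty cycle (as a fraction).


D = V_avg/V_supply = 4.3658/26.3 = 0.1660

0.1660


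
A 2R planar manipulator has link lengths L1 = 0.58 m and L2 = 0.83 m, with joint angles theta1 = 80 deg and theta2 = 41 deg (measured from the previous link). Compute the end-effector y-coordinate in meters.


y = L1*sin(th1) + L2*sin(th1+th2) = 0.58*sin(80 deg) + 0.83*sin(121 deg) = 1.2826

1.2826 m


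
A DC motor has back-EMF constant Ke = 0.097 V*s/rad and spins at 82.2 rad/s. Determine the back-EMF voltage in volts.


V_emf = Ke * omega = 0.097*82.2 = 7.9734

7.9734 V


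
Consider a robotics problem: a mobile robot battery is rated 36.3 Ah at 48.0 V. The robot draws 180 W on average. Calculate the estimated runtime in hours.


E = 36.3*48.0 = 1742.4000 Wh
t = E/P = 1742.4000/180 = 9.6800

9.6800 hours


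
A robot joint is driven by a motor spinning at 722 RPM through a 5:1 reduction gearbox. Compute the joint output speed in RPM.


omega_joint = omega_motor / N = 722 / 5 = 144.4000

144.4000 RPM


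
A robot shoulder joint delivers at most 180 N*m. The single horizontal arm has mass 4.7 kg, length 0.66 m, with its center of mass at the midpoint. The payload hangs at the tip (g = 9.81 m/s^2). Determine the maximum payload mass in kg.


tau_arm = m_arm*g*(L/2) = 4.7*9.81*0.66/2 = 15.2153 N*m
tau_payload = tau_max - tau_arm = 180 - 15.2153 = 164.7847
m_payload = tau_payload / (g*L) = 164.7847 / (9.81*0.66) = 25.4509

25.4509 kg


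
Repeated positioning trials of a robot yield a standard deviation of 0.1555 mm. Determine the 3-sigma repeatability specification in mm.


repeatability = 3*sigma = 3*0.1555 = 0.4665

0.4665 mm


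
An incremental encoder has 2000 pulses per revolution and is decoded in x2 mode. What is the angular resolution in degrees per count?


resolution = 360 / (PPR * 2) = 360 / 4000 = 0.0900

0.0900 degrees


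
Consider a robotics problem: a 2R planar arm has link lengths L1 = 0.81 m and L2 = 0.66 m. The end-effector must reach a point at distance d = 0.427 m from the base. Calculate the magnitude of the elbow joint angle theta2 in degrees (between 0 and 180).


cos(th2) = (d^2 - L1^2 - L2^2)/(2*L1*L2) = (0.427^2 - 0.81^2 - 0.66^2)/(2*0.81*0.66) = -0.85051534
th2 = acos(-0.85051534) = 148.2678 deg

148.2678 degrees


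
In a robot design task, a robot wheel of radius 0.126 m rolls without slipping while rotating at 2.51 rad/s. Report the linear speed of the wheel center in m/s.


v = omega * r = 2.51 * 0.126 = 0.3163

0.3163 m/s


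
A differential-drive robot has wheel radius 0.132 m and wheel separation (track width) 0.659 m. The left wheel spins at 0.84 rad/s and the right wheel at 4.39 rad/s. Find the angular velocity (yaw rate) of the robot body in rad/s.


omega = r*(wR - wL)/L = 0.132*(4.39 - (0.84))/0.659 = 0.7111

0.7111 rad/s


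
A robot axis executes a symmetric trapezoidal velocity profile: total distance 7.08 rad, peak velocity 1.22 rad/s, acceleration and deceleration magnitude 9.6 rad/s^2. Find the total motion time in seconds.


t_acc = v/a = 1.22/9.6 = 0.127083 s
d_acc = v^2/(2a) = 0.077521 rad (each ramp)
d_cruise = 7.08 - 2*0.077521 = 6.924958 rad
t_cruise = 6.924958/1.22 = 5.676195 s
t_total = 2*0.127083 + 5.676195 = 5.9304

5.9304 s


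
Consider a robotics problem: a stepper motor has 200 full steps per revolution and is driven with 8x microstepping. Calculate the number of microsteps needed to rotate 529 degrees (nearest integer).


step_size = 360/(200*8) = 360/1600 = 0.225000 deg
n = 529/(360/1600) = 529*1600/360 = 2351.1111 -> 2351

2351 steps


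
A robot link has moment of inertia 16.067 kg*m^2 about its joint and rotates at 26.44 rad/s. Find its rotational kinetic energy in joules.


KE = (1/2)*I*omega^2 = 0.5*16.067*26.44^2 = 5616.0078

5616.0078 J


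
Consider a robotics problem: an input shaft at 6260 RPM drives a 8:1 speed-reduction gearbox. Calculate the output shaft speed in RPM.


omega_out = omega_in / N = 6260 / 8 = 782.5000

782.5000 RPM


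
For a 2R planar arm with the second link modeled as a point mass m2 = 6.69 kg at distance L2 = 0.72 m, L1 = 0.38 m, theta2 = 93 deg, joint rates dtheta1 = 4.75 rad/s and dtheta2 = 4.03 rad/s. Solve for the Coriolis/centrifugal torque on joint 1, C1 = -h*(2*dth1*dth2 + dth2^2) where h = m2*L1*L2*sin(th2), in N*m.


h = m2*L1*L2*sin(th2) = 6.69*0.38*0.72*sin(93 deg) = 1.827876
C1 = -h*(2*4.75*4.03 + 4.03^2) = -1.827876*54.5259 = -99.6666

-99.6666 N*m


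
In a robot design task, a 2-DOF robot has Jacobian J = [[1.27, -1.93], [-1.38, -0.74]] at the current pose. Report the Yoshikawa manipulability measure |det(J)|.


det(J) = 1.27*-0.74 - (-1.93)*(-1.38) = -3.6032
|det(J)| = 3.6032

3.6032


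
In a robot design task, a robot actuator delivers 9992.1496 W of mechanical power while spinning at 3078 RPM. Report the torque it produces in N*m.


omega = 3078 * 2*pi/60 = 322.327406 rad/s
tau = P / omega = 9992.1496 / 322.327406 = 31.0000

31.0000 N*m


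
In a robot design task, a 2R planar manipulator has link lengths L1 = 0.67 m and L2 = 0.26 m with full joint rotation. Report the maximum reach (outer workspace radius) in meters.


r_max = L1 + L2 = 0.67 + 0.26 = 0.9300

0.9300 m


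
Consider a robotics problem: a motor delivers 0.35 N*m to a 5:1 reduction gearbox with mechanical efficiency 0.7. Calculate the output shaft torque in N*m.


tau_out = tau_in * N * eta = 0.35 * 5 * 0.7 = 1.2250

1.2250 N*m


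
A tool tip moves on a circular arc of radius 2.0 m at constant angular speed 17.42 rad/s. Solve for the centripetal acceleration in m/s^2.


a_c = omega^2 * r = 17.42^2 * 2.0 = 606.9128

606.9128 m/s^2


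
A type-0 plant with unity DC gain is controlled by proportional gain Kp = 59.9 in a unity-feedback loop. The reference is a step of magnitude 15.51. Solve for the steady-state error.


e_ss = R/(1 + Kp) = 15.51/(1 + 59.9) = 15.51/60.9000 = 0.2547

0.2547


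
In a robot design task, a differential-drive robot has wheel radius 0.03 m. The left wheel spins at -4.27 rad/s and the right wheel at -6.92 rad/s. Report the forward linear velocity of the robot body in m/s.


v = r*(wR + wL)/2 = 0.03*(-6.92 + -4.27)/2 = -0.1678

-0.1678 m/s


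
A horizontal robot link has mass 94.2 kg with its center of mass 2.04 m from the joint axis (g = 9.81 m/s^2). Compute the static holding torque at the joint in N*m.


tau = m*g*L = 94.2 * 9.81 * 2.04 = 1885.1681

1885.1681 N*m


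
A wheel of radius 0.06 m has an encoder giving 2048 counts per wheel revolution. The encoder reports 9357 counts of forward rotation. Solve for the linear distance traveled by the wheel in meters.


revs = 9357/2048 = 4.568848
d = revs * 2*pi*r = 4.568848 * 2*pi*0.06 = 1.7224

1.7224 m


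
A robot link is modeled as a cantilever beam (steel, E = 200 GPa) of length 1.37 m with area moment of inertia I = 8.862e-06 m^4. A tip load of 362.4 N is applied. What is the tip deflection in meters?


delta = F*L^3/(3*E*I) = 362.4*1.37^3/(3*2.000e+11*8.862e-06)
      = 931.8583272/5317200 = 1.7525e-04

1.7525e-04 m


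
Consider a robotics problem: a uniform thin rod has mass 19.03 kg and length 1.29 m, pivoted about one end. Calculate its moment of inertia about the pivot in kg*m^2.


I = (1/3)*m*L^2 = (1/3)*19.03*1.29^2 = 10.5559

10.5559 kg*m^2


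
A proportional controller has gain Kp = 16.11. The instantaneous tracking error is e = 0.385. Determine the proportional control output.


u_P = Kp * e = 16.11 * 0.385 = 6.2024

6.2024


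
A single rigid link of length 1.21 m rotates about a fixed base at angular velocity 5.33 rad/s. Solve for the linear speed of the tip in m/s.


v = L*omega = 1.21 * 5.33 = 6.4493

6.4493 m/s


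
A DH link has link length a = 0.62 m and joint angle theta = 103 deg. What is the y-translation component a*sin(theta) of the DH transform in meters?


a*sin(theta) = 0.62*sin(103 deg) = 0.6041

0.6041 m


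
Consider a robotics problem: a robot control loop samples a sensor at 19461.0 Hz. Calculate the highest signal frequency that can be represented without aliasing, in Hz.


f_max = f_s/2 = 19461.0/2 = 9730.5000

9730.5000 Hz


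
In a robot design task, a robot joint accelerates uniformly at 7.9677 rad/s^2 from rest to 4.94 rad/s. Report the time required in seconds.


t = delta_omega / alpha = 4.94 / 7.9677 = 0.6200

0.6200 s


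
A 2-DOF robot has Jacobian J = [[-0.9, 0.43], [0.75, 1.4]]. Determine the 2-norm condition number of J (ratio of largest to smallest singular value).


JJ^T eigenvalues: trace(JJ^T) = 3.5174, det(JJ^T) = det(J)^2 = 2.50430625
s_max^2 = (3.5174 + sqrt(2.35487776))/2 = 2.52598055
s_min^2 = (3.5174 - sqrt(2.35487776))/2 = 0.99141945
kappa = s_max/s_min = sqrt(2.52598055/0.99141945) = 1.5962

1.5962


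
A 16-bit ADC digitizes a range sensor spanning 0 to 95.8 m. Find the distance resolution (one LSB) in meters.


res = range / 2^n = 95.8/2^16 = 95.8/65536 = 0.0015

0.0015 m


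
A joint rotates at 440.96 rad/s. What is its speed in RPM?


RPM = 440.96 * 60/(2*pi) = 4210.8578

4210.8578 RPM


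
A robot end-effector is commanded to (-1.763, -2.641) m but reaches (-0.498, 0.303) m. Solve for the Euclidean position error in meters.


dx = -0.498 - (-1.763) = 1.2650, dy = 0.303 - (-2.641) = 2.9440
err = sqrt(1.600225 + 8.667136) = 3.2043

3.2043 m


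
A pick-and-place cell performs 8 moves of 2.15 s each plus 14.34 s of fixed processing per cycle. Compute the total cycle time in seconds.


T = 8*2.15 + 14.34 = 31.5400

31.5400 s


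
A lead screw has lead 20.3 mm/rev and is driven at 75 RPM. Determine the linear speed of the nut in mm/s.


v = lead * (RPM/60) = 20.3*75/60 = 25.3750

25.3750 mm/s


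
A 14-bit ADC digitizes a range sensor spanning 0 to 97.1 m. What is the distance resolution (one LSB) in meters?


res = range / 2^n = 97.1/2^14 = 97.1/16384 = 0.0059

0.0059 m


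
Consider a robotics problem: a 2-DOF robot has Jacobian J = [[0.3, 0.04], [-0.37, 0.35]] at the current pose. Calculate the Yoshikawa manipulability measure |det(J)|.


det(J) = 0.3*0.35 - (0.04)*(-0.37) = 0.1198
|det(J)| = 0.1198

0.1198


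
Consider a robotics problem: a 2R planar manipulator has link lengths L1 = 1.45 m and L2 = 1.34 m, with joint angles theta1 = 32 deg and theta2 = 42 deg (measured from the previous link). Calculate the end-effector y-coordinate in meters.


y = L1*sin(th1) + L2*sin(th1+th2) = 1.45*sin(32 deg) + 1.34*sin(74 deg) = 2.0565

2.0565 m


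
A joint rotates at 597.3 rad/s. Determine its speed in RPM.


RPM = 597.3 * 60/(2*pi) = 5703.7949

5703.7949 RPM


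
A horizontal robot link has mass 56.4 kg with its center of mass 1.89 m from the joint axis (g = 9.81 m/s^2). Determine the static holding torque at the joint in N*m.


tau = m*g*L = 56.4 * 9.81 * 1.89 = 1045.7068

1045.7068 N*m


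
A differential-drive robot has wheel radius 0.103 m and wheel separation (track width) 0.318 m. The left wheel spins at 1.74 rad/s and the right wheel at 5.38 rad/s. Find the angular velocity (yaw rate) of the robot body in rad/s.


omega = r*(wR - wL)/L = 0.103*(5.38 - (1.74))/0.318 = 1.1790

1.1790 rad/s


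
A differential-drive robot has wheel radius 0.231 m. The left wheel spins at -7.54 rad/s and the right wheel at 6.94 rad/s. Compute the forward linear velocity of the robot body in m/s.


v = r*(wR + wL)/2 = 0.231*(6.94 + -7.54)/2 = -0.0693

-0.0693 m/s


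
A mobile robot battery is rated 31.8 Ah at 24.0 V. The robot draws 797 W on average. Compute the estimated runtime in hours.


E = 31.8*24.0 = 763.2000 Wh
t = E/P = 763.2000/797 = 0.9576

0.9576 hours


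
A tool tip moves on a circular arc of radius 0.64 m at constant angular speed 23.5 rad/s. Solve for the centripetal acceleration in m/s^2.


a_c = omega^2 * r = 23.5^2 * 0.64 = 353.4400

353.4400 m/s^2


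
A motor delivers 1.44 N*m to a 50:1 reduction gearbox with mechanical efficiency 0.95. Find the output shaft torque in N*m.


tau_out = tau_in * N * eta = 1.44 * 50 * 0.95 = 68.4000

68.4000 N*m


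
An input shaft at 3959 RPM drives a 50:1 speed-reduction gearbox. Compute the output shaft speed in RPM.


omega_out = omega_in / N = 3959 / 50 = 79.1800

79.1800 RPM


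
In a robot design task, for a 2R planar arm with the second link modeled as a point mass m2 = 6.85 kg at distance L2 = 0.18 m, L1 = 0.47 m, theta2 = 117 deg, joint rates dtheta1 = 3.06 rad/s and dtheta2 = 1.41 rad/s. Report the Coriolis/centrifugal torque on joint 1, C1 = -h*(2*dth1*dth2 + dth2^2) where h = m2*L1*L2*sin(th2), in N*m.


h = m2*L1*L2*sin(th2) = 6.85*0.47*0.18*sin(117 deg) = 0.516347
C1 = -h*(2*3.06*1.41 + 1.41^2) = -0.516347*10.6173 = -5.4822

-5.4822 N*m


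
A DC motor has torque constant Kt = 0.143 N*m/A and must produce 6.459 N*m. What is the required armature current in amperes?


I = tau / Kt = 6.459/0.143 = 45.1678

45.1678 A


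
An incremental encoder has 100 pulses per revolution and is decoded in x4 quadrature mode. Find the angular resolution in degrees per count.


resolution = 360 / (PPR * 4) = 360 / 400 = 0.9000

0.9000 degrees


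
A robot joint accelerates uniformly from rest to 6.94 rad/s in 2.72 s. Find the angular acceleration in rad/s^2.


alpha = delta_omega / t = 6.94 / 2.72 = 2.5515

2.5515 rad/s^2


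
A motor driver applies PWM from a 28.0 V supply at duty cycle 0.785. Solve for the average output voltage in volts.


V_avg = V_supply * D = 28.0*0.785 = 21.9800

21.9800 V


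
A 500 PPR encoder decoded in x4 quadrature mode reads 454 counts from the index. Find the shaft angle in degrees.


angle = counts * 360 / (PPR*4) = 454 * 360 / 2000 = 81.7200

81.7200 degrees


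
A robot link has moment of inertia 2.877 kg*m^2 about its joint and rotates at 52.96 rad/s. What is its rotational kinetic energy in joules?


KE = (1/2)*I*omega^2 = 0.5*2.877*52.96^2 = 4034.6496

4034.6496 J


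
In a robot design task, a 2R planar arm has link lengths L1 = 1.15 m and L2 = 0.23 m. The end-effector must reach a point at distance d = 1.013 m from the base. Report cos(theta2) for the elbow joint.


cos(th2) = (d^2 - L1^2 - L2^2)/(2*L1*L2) = (1.013^2 - 1.15^2 - 0.23^2)/(2*1.15*0.23) = -0.6602

-0.6602


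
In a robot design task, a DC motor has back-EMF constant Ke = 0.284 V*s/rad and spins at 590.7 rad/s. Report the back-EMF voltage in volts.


V_emf = Ke * omega = 0.284*590.7 = 167.7588

167.7588 V


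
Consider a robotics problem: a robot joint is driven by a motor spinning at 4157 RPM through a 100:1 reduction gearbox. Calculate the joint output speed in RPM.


omega_joint = omega_motor / N = 4157 / 100 = 41.5700

41.5700 RPM


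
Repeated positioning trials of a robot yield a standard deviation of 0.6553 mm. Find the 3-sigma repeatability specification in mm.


repeatability = 3*sigma = 3*0.6553 = 1.9659

1.9659 mm


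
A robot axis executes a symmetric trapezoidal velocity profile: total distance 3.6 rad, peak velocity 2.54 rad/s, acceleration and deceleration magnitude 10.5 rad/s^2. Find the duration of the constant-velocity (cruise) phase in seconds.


t_acc = v/a = 0.241905 s, d_acc = v^2/(2a) = 0.307219 rad each
d_cruise = 3.6 - 2*0.307219 = 2.985562 rad
t_cruise = d_cruise/v = 2.985562/2.54 = 1.1754

1.1754 s


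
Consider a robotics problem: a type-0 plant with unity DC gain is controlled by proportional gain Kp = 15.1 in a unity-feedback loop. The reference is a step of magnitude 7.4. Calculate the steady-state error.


e_ss = R/(1 + Kp) = 7.4/(1 + 15.1) = 7.4/16.1000 = 0.4596

0.4596


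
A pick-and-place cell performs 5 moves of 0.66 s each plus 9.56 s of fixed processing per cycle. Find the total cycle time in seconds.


T = 5*0.66 + 9.56 = 12.8600

12.8600 s


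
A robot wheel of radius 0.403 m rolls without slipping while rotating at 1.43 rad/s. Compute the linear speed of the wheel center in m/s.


v = omega * r = 1.43 * 0.403 = 0.5763

0.5763 m/s


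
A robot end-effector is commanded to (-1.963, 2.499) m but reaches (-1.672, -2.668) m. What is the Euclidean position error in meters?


dx = -1.672 - (-1.963) = 0.2910, dy = -2.668 - (2.499) = -5.1670
err = sqrt(0.084681 + 26.697889) = 5.1752

5.1752 m


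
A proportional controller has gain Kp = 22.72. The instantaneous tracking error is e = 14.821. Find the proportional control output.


u_P = Kp * e = 22.72 * 14.821 = 336.7331

336.7331


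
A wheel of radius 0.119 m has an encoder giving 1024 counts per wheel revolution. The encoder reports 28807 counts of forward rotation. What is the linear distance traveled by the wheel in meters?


revs = 28807/1024 = 28.131836
d = revs * 2*pi*r = 28.131836 * 2*pi*0.119 = 21.0341

21.0341 m


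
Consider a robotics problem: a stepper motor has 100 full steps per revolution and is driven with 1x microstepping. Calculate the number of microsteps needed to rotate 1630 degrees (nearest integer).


step_size = 360/(100*1) = 360/100 = 3.600000 deg
n = 1630/(360/100) = 1630*100/360 = 452.7778 -> 453

453 steps


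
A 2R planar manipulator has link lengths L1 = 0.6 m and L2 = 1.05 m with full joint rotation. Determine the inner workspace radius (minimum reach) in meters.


r_min = |L1 - L2| = |0.6 - 1.05| = 0.4500

0.4500 m


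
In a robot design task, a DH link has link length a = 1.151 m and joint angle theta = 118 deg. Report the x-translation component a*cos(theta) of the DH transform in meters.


a*cos(theta) = 1.151*cos(118 deg) = -0.5404

-0.5404 m


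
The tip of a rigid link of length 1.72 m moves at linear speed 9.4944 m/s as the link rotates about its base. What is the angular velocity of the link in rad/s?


omega = v / L = 9.4944 / 1.72 = 5.5200

5.5200 rad/s


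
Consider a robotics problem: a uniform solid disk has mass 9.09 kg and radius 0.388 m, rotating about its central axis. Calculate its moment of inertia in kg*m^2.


I = (1/2)*m*R^2 = 0.5*9.09*0.388^2 = 0.6842

0.6842 kg*m^2


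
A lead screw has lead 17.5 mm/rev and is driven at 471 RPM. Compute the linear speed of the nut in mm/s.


v = lead * (RPM/60) = 17.5*471/60 = 137.3750

137.3750 mm/s


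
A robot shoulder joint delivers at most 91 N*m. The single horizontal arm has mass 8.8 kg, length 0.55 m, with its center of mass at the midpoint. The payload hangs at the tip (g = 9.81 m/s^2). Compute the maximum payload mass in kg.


tau_arm = m_arm*g*(L/2) = 8.8*9.81*0.55/2 = 23.7402 N*m
tau_payload = tau_max - tau_arm = 91 - 23.7402 = 67.2598
m_payload = tau_payload / (g*L) = 67.2598 / (9.81*0.55) = 12.4659

12.4659 kg


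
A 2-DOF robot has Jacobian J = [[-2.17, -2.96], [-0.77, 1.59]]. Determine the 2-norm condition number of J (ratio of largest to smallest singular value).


JJ^T eigenvalues: trace(JJ^T) = 16.5915, det(JJ^T) = det(J)^2 = 32.82717025
s_max^2 = (16.5915 + sqrt(143.96919125))/2 = 14.29510812
s_min^2 = (16.5915 - sqrt(143.96919125))/2 = 2.29639188
kappa = s_max/s_min = sqrt(14.29510812/2.29639188) = 2.4950

2.4950


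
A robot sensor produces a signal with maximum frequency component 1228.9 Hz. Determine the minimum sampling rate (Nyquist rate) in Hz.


f_s,min = 2*f_max = 2*1228.9 = 2457.8000

2457.8000 Hz
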